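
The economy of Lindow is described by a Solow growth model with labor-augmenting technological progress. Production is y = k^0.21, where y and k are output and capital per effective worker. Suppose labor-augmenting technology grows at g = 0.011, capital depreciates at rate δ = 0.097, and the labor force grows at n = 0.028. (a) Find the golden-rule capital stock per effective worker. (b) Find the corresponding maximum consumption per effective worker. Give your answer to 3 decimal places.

(a) k_gold ≈ 1.733; (b) c_gold ≈ 0.887

n + g + δ = 0.028 + 0.011 + 0.097 = 0.136.
At the golden rule the marginal product of capital equals n+g+δ: 0.21·k^(0.21−1) = 0.136. Solving, k_gold = (0.21/0.136)^(1/0.79) ≈ 1.7331.
y_gold = 1.7331^0.21 ≈ 1.1224; c_gold = y_gold − 0.136·k_gold ≈ 0.8867.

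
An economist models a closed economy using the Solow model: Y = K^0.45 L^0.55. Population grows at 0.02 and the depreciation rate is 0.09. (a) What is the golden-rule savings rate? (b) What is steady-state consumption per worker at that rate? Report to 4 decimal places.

The effective depreciation rate is n + δ = 0.02 + 0.09 = 0.11.
For Cobb-Douglas, s_gold equals capital's share: s_gold = 0.45.
Maximizing c = f(k) − (n+δ)·k gives f'(k) = n+δ, i.e. 0.45·k^(0.45−1) = 0.11, so k_gold = (0.45/0.11)^(1/0.55) ≈ 12.9539.
y_gold = 12.9539^0.45 ≈ 3.1665; c_gold = (1−0.45)·y_gold ≈ 1.7416.

(a) s_gold = 0.4500; (b) c_gold ≈ 1.7416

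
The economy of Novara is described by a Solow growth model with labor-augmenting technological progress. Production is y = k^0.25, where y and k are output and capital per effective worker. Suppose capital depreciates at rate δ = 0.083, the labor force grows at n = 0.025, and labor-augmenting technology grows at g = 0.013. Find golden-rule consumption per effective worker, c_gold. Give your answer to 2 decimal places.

Break-even investment rate: n + g + δ = 0.025 + 0.013 + 0.083 = 0.121.
At the golden rule the marginal product of capital equals n+g+δ: 0.25·k^(0.25−1) = 0.121. Solving, k_gold = (0.25/0.121)^(1/0.75) ≈ 2.6315.
y_gold = 2.6315^0.25 ≈ 1.2737.
c_gold = y_gold − (n+g+δ)·k_gold = 1.2737 − 0.121·2.6315 ≈ 0.9552.

c_gold ≈ 0.96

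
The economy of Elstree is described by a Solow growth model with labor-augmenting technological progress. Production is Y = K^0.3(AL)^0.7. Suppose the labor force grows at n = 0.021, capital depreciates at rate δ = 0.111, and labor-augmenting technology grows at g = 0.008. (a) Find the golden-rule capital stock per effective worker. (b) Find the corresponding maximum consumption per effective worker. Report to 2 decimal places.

n + g + δ = 0.021 + 0.008 + 0.111 = 0.14.
Golden rule sets MPK = n+g+δ: 0.3·k^(0.3−1) = 0.14, so k_gold = (0.3/0.14)^(1/0.7) ≈ 2.9706.
y_gold = 2.9706^0.3 ≈ 1.3863; c_gold = y_gold − 0.14·k_gold ≈ 0.9704.

(a) k_gold ≈ 2.97; (b) c_gold ≈ 0.97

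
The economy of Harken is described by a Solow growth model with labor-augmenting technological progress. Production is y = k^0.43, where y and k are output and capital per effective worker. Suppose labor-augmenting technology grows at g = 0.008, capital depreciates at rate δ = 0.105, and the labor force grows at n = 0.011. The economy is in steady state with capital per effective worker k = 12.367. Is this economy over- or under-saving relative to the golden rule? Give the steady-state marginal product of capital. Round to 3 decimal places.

The effective depreciation rate is n + g + δ = 0.011 + 0.008 + 0.105 = 0.124.
MPK = 0.43·k^(0.43−1) = 0.43·12.367^(-0.57) ≈ 0.1025.
MPK < 0.124, so the economy is dynamically inefficient (over-saving).

over-saving; MPK ≈ 0.103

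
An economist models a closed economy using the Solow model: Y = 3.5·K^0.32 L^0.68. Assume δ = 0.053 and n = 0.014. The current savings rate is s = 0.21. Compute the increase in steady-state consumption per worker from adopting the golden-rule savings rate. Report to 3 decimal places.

Δc ≈ 0.422

The effective depreciation rate is n + δ = 0.014 + 0.053 = 0.067.
Current steady state (s = 0.21): k* = (0.21·3.5/0.067)^(1/0.68) ≈ 33.8629, y* = 3.5·33.8629^0.32 ≈ 10.8039, c* = (1−0.21)·10.8039 ≈ 8.5351.
Setting f'(k) = n+δ gives 0.32·3.5·k^(0.32−1) = 0.067, hence k_gold = (0.32·3.5/0.067)^(1/0.68) ≈ 62.9129.
y_gold = 3.5·62.9129^0.32 ≈ 13.1724, c_gold = y_gold − 0.067·k_gold ≈ 8.9572.
Gain: Δc = 8.9572 − 8.5351 ≈ 0.4222.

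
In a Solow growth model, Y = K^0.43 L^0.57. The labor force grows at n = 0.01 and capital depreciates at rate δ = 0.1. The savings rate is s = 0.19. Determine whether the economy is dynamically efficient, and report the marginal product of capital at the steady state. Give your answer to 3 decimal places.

dynamically efficient; MPK ≈ 0.249

n + δ = 0.01 + 0.1 = 0.11.
Steady-state k*: s·k^0.43 = 0.11·k gives k* = (0.19/0.11)^(1/0.57) ≈ 2.6087.
MPK = 0.43·2.6087^(-0.57) ≈ 0.2489.
MPK > n+δ = 0.11, so the economy is dynamically efficient (under-saving).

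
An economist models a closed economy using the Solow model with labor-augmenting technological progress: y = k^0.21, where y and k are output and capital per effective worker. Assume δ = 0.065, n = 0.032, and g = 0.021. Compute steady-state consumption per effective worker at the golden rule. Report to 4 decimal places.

c_gold ≈ 0.9208

Capital per effective worker breaks even when investment replaces (n + g + δ)·k; here n + g + δ = 0.118.
Setting f'(k) = n+g+δ gives 0.21·k^(0.21−1) = 0.118, hence k_gold = (0.21/0.118)^(1/0.79) ≈ 2.0744.
y_gold = 2.0744^0.21 ≈ 1.1656.
c_gold = y_gold − (n+g+δ)·k_gold = 1.1656 − 0.118·2.0744 ≈ 0.9208.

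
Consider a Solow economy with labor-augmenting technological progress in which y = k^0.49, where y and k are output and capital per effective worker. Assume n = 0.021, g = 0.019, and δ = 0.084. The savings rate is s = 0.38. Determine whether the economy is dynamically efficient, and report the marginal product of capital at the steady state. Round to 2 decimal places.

The effective depreciation rate is n + g + δ = 0.021 + 0.019 + 0.084 = 0.124.
Steady-state k*: s·k^0.49 = 0.124·k gives k* = (0.38/0.124)^(1/0.51) ≈ 8.9877.
MPK = 0.49·8.9877^(-0.51) ≈ 0.1599.
MPK > n+g+δ = 0.124, so the economy is dynamically efficient (under-saving).

dynamically efficient; MPK ≈ 0.16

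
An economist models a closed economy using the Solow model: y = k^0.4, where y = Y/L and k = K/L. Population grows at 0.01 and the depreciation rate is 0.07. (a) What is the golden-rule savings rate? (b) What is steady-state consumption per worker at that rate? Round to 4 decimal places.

Break-even investment rate: n + δ = 0.01 + 0.07 = 0.08.
For Cobb-Douglas, s_gold equals capital's share: s_gold = 0.4.
Golden rule sets MPK = n+δ: 0.4·k^(0.4−1) = 0.08, so k_gold = (0.4/0.08)^(1/0.6) ≈ 14.6201.
y_gold = 14.6201^0.4 ≈ 2.9240; c_gold = (1−0.4)·y_gold ≈ 1.7544.

(a) s_gold = 0.4000; (b) c_gold ≈ 1.7544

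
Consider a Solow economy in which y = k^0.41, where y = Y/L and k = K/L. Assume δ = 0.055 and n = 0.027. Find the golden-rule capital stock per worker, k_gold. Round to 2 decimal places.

k_gold ≈ 15.30

The effective depreciation rate is n + δ = 0.027 + 0.055 = 0.082.
Maximizing c = f(k) − (n+δ)·k gives f'(k) = n+δ, i.e. 0.41·k^(0.41−1) = 0.082, so k_gold = (0.41/0.082)^(1/0.59) ≈ 15.3001.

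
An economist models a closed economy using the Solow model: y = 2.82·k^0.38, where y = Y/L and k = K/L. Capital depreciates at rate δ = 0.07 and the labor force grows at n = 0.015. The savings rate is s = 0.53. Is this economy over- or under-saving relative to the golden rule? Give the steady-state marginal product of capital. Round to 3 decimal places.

over-saving; MPK ≈ 0.061

Capital per worker breaks even when investment replaces (n + δ)·k; here n + δ = 0.085.
Steady-state k*: s·A·k^0.38 = 0.085·k gives k* = (0.53·2.82/0.085)^(1/0.62) ≈ 101.9144.
MPK = 0.38·2.82·101.9144^(-0.62) ≈ 0.0609.
MPK < n+δ = 0.085, so the economy is dynamically inefficient (over-saving).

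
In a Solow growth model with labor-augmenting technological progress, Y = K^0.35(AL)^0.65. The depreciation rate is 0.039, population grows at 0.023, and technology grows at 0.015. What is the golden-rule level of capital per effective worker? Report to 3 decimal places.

n + g + δ = 0.023 + 0.015 + 0.039 = 0.077.
At the golden rule the marginal product of capital equals n+g+δ: 0.35·k^(0.35−1) = 0.077. Solving, k_gold = (0.35/0.077)^(1/0.65) ≈ 10.2721.

k_gold ≈ 10.272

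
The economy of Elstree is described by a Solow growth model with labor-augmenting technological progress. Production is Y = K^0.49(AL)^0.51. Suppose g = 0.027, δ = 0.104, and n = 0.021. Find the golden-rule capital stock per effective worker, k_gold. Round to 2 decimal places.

n + g + δ = 0.021 + 0.027 + 0.104 = 0.152.
At the golden rule the marginal product of capital equals n+g+δ: 0.49·k^(0.49−1) = 0.152. Solving, k_gold = (0.49/0.152)^(1/0.51) ≈ 9.9259.

k_gold ≈ 9.93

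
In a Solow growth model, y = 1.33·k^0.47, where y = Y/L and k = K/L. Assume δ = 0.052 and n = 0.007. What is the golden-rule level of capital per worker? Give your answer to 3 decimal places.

n + δ = 0.007 + 0.052 = 0.059.
Golden rule sets MPK = n+δ: 0.47·1.33·k^(0.47−1) = 0.059, so k_gold = (0.47·1.33/0.059)^(1/0.53) ≈ 85.9303.

k_gold ≈ 85.930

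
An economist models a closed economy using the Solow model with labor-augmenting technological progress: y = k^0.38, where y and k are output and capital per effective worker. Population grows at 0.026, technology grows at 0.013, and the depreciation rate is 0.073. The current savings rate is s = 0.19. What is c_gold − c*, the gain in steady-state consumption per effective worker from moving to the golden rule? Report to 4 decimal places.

The effective depreciation rate is n + g + δ = 0.026 + 0.013 + 0.073 = 0.112.
Current steady state (s = 0.19): k* = (0.19/0.112)^(1/0.62) ≈ 2.3454, y* = 2.3454^0.38 ≈ 1.3826, c* = (1−0.19)·1.3826 ≈ 1.1199.
Setting f'(k) = n+g+δ gives 0.38·k^(0.38−1) = 0.112, hence k_gold = (0.38/0.112)^(1/0.62) ≈ 7.1738.
y_gold = 7.1738^0.38 ≈ 2.1144, c_gold = y_gold − 0.112·k_gold ≈ 1.3109.
Gain: Δc = 1.3109 − 1.1199 ≈ 0.1911.

Δc ≈ 0.1911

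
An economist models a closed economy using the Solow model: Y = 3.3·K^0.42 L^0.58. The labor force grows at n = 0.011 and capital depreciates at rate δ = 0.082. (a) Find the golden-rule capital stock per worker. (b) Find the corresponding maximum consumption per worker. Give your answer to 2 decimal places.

The effective depreciation rate is n + δ = 0.011 + 0.082 = 0.093.
Golden rule sets MPK = n+δ: 0.42·3.3·k^(0.42−1) = 0.093, so k_gold = (0.42·3.3/0.093)^(1/0.58) ≈ 105.4137.
y_gold = 3.3·105.4137^0.42 ≈ 23.3416; c_gold = y_gold − 0.093·k_gold ≈ 13.5381.

(a) k_gold ≈ 105.41; (b) c_gold ≈ 13.54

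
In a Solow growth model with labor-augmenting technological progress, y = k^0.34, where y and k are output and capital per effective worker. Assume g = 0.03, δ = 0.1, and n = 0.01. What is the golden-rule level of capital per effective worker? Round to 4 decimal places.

Capital per effective worker breaks even when investment replaces (n + g + δ)·k; here n + g + δ = 0.14.
Setting f'(k) = n+g+δ gives 0.34·k^(0.34−1) = 0.14, hence k_gold = (0.34/0.14)^(1/0.66) ≈ 3.8359.

k_gold ≈ 3.8359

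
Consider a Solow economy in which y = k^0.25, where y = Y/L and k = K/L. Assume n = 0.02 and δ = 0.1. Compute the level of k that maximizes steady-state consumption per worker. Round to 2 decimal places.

Break-even investment rate: n + δ = 0.02 + 0.1 = 0.12.
Maximizing c = f(k) − (n+δ)·k gives f'(k) = n+δ, i.e. 0.25·k^(0.25−1) = 0.12, so k_gold = (0.25/0.12)^(1/0.75) ≈ 2.6608.

k_gold ≈ 2.66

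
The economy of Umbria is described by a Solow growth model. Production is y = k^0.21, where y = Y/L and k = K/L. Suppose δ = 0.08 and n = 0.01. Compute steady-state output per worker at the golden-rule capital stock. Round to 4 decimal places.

The effective depreciation rate is n + δ = 0.01 + 0.08 = 0.09.
At the golden rule the marginal product of capital equals n+δ: 0.21·k^(0.21−1) = 0.09. Solving, k_gold = (0.21/0.09)^(1/0.79) ≈ 2.9228.
Output: y_gold = k_gold^0.21 = 2.9228^0.21 ≈ 1.2526.

y_gold ≈ 1.2526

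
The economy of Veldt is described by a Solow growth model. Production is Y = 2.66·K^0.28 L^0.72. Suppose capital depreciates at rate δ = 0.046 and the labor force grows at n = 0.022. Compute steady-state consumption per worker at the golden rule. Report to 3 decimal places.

Capital per worker breaks even when investment replaces (n + δ)·k; here n + δ = 0.068.
Setting f'(k) = n+δ gives 0.28·2.66·k^(0.28−1) = 0.068, hence k_gold = (0.28·2.66/0.068)^(1/0.72) ≈ 27.7839.
y_gold = 2.66·27.7839^0.28 ≈ 6.7475.
c_gold = y_gold − (n+δ)·k_gold = 6.7475 − 0.068·27.7839 ≈ 4.8582.

c_gold ≈ 4.858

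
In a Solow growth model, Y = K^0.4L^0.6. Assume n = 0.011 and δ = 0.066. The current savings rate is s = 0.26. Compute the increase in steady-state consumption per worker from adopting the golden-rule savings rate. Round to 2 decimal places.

Δc ≈ 0.13

The effective depreciation rate is n + δ = 0.011 + 0.066 = 0.077.
Current steady state (s = 0.26): k* = (0.26/0.077)^(1/0.6) ≈ 7.5998, y* = 7.5998^0.4 ≈ 2.2507, c* = (1−0.26)·2.2507 ≈ 1.6655.
Setting f'(k) = n+δ gives 0.4·k^(0.4−1) = 0.077, hence k_gold = (0.4/0.077)^(1/0.6) ≈ 15.5817.
y_gold = 15.5817^0.4 ≈ 2.9995, c_gold = y_gold − 0.077·k_gold ≈ 1.7997.
Gain: Δc = 1.7997 − 1.6655 ≈ 0.1342.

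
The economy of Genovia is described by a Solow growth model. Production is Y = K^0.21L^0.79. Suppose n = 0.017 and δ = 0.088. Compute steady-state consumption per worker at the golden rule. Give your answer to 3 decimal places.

Capital per worker breaks even when investment replaces (n + δ)·k; here n + δ = 0.105.
Setting f'(k) = n+δ gives 0.21·k^(0.21−1) = 0.105, hence k_gold = (0.21/0.105)^(1/0.79) ≈ 2.4046.
y_gold = 2.4046^0.21 ≈ 1.2023.
c_gold = y_gold − (n+δ)·k_gold = 1.2023 − 0.105·2.4046 ≈ 0.9498.

c_gold ≈ 0.950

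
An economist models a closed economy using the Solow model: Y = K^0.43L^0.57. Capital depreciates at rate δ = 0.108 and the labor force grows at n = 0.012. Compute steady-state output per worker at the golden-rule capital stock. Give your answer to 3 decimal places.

y_gold ≈ 2.619

Capital per worker breaks even when investment replaces (n + δ)·k; here n + δ = 0.12.
Maximizing c = f(k) − (n+δ)·k gives f'(k) = n+δ, i.e. 0.43·k^(0.43−1) = 0.12, so k_gold = (0.43/0.12)^(1/0.57) ≈ 9.3850.
Output: y_gold = k_gold^0.43 = 9.3850^0.43 ≈ 2.6191.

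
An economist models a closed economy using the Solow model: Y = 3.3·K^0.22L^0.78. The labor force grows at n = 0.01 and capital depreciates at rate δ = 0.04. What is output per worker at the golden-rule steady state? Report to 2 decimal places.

Break-even investment rate: n + δ = 0.01 + 0.04 = 0.05.
At the golden rule the marginal product of capital equals n+δ: 0.22·3.3·k^(0.22−1) = 0.05. Solving, k_gold = (0.22·3.3/0.05)^(1/0.78) ≈ 30.8817.
Output: y_gold = 3.3·k_gold^0.22 = 3.3·30.8817^0.22 ≈ 7.0186.

y_gold ≈ 7.02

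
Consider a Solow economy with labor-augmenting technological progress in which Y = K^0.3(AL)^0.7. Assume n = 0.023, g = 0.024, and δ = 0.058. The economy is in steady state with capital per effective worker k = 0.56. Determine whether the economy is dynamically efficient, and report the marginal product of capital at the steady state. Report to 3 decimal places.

The effective depreciation rate is n + g + δ = 0.023 + 0.024 + 0.058 = 0.105.
MPK = 0.3·k^(0.3−1) = 0.3·0.56^(-0.7) ≈ 0.4502.
MPK > 0.105, so the economy is dynamically efficient (under-saving).

dynamically efficient; MPK ≈ 0.450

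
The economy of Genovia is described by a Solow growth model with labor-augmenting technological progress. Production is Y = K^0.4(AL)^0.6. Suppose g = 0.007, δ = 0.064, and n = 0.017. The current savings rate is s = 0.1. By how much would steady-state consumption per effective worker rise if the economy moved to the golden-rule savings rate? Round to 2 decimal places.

Δc ≈ 0.67

n + g + δ = 0.017 + 0.007 + 0.064 = 0.088.
Current steady state (s = 0.1): k* = (0.1/0.088)^(1/0.6) ≈ 1.2375, y* = 1.2375^0.4 ≈ 1.0890, c* = (1−0.1)·1.0890 ≈ 0.9801.
Setting f'(k) = n+g+δ gives 0.4·k^(0.4−1) = 0.088, hence k_gold = (0.4/0.088)^(1/0.6) ≈ 12.4727.
y_gold = 12.4727^0.4 ≈ 2.7440, c_gold = y_gold − 0.088·k_gold ≈ 1.6464.
Gain: Δc = 1.6464 − 0.9801 ≈ 0.6663.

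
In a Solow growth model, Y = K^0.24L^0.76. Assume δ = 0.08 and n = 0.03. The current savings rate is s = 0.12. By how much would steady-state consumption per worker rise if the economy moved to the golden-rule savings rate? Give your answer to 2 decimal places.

The effective depreciation rate is n + δ = 0.03 + 0.08 = 0.11.
Current steady state (s = 0.12): k* = (0.12/0.11)^(1/0.76) ≈ 1.1213, y* = 1.1213^0.24 ≈ 1.0279, c* = (1−0.12)·1.0279 ≈ 0.9045.
Maximizing c = f(k) − (n+δ)·k gives f'(k) = n+δ, i.e. 0.24·k^(0.24−1) = 0.11, so k_gold = (0.24/0.11)^(1/0.76) ≈ 2.7913.
y_gold = 2.7913^0.24 ≈ 1.2794, c_gold = y_gold − 0.11·k_gold ≈ 0.9723.
Gain: Δc = 0.9723 − 0.9045 ≈ 0.0678.

Δc ≈ 0.07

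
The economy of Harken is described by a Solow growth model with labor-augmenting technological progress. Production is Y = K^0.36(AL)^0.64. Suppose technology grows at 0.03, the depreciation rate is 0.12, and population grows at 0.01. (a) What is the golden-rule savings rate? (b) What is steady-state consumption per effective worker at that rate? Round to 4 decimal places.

(a) s_gold = 0.3600; (b) c_gold ≈ 1.0099

The effective depreciation rate is n + g + δ = 0.01 + 0.03 + 0.12 = 0.16.
For Cobb-Douglas, s_gold equals capital's share: s_gold = 0.36.
Maximizing c = f(k) − (n+g+δ)·k gives f'(k) = n+g+δ, i.e. 0.36·k^(0.36−1) = 0.16, so k_gold = (0.36/0.16)^(1/0.64) ≈ 3.5505.
y_gold = 3.5505^0.36 ≈ 1.5780; c_gold = (1−0.36)·y_gold ≈ 1.0099.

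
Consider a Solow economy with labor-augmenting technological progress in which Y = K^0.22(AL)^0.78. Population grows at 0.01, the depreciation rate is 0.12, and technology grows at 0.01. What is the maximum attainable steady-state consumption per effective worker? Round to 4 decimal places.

c_gold ≈ 0.8861

Capital per effective worker breaks even when investment replaces (n + g + δ)·k; here n + g + δ = 0.14.
At the golden rule the marginal product of capital equals n+g+δ: 0.22·k^(0.22−1) = 0.14. Solving, k_gold = (0.22/0.14)^(1/0.78) ≈ 1.7851.
y_gold = 1.7851^0.22 ≈ 1.1360.
c_gold = y_gold − (n+g+δ)·k_gold = 1.1360 − 0.14·1.7851 ≈ 0.8861.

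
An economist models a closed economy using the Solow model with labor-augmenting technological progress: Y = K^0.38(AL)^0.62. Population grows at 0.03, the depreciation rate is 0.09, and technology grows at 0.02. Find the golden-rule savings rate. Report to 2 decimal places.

Break-even investment rate: n + g + δ = 0.03 + 0.02 + 0.09 = 0.14.
At the golden rule MPK = n+g+δ, and in any Cobb-Douglas steady state s = (n+g+δ)·k/y = MPK·k/y = capital's share 0.38.

s_gold = 0.38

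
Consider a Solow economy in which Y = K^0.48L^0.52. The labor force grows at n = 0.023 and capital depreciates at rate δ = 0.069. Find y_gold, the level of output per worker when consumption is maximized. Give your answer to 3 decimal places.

Capital per worker breaks even when investment replaces (n + δ)·k; here n + δ = 0.092.
At the golden rule the marginal product of capital equals n+δ: 0.48·k^(0.48−1) = 0.092. Solving, k_gold = (0.48/0.092)^(1/0.52) ≈ 23.9728.
Output: y_gold = k_gold^0.48 = 23.9728^0.48 ≈ 4.5948.

y_gold ≈ 4.595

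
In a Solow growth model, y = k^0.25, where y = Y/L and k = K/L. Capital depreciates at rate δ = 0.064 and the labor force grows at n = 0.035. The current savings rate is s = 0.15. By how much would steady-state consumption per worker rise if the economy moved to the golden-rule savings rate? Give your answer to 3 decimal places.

n + δ = 0.035 + 0.064 = 0.099.
Current steady state (s = 0.15): k* = (0.15/0.099)^(1/0.75) ≈ 1.7402, y* = 1.7402^0.25 ≈ 1.1486, c* = (1−0.15)·1.1486 ≈ 0.9763.
Maximizing c = f(k) − (n+δ)·k gives f'(k) = n+δ, i.e. 0.25·k^(0.25−1) = 0.099, so k_gold = (0.25/0.099)^(1/0.75) ≈ 3.4388.
y_gold = 3.4388^0.25 ≈ 1.3618, c_gold = y_gold − 0.099·k_gold ≈ 1.0213.
Gain: Δc = 1.0213 − 0.9763 ≈ 0.0451.

Δc ≈ 0.045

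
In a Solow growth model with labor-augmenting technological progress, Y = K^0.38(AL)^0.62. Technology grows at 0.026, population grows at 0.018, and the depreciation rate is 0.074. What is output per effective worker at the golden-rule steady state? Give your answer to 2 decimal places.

The effective depreciation rate is n + g + δ = 0.018 + 0.026 + 0.074 = 0.118.
Golden rule sets MPK = n+g+δ: 0.38·k^(0.38−1) = 0.118, so k_gold = (0.38/0.118)^(1/0.62) ≈ 6.5947.
Output: y_gold = k_gold^0.38 = 6.5947^0.38 ≈ 2.0478.

y_gold ≈ 2.05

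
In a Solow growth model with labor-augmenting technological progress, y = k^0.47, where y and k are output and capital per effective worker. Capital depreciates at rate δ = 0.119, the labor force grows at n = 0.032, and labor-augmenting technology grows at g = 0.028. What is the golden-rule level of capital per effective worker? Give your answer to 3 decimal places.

k_gold ≈ 6.181

The effective depreciation rate is n + g + δ = 0.032 + 0.028 + 0.119 = 0.179.
Golden rule sets MPK = n+g+δ: 0.47·k^(0.47−1) = 0.179, so k_gold = (0.47/0.179)^(1/0.53) ≈ 6.1806.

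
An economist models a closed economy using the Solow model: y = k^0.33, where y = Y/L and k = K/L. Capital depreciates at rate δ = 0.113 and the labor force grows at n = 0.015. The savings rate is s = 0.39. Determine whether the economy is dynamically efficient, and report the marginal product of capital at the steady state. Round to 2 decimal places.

dynamically inefficient; MPK ≈ 0.11

Capital per worker breaks even when investment replaces (n + δ)·k; here n + δ = 0.128.
Steady-state k*: s·k^0.33 = 0.128·k gives k* = (0.39/0.128)^(1/0.67) ≈ 5.2744.
MPK = 0.33·5.2744^(-0.67) ≈ 0.1083.
MPK < n+δ = 0.128, so the economy is dynamically inefficient (over-saving).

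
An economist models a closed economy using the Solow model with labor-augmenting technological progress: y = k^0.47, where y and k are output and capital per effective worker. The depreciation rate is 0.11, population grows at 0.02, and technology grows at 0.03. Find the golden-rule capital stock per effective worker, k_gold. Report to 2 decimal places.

n + g + δ = 0.02 + 0.03 + 0.11 = 0.16.
At the golden rule the marginal product of capital equals n+g+δ: 0.47·k^(0.47−1) = 0.16. Solving, k_gold = (0.47/0.16)^(1/0.53) ≈ 7.6380.

k_gold ≈ 7.64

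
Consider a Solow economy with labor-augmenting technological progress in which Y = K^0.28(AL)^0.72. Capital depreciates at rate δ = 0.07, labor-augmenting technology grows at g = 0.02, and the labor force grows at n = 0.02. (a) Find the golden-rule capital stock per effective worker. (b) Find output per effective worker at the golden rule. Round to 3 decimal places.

The effective depreciation rate is n + g + δ = 0.02 + 0.02 + 0.07 = 0.11.
Golden rule sets MPK = n+g+δ: 0.28·k^(0.28−1) = 0.11, so k_gold = (0.28/0.11)^(1/0.72) ≈ 3.6607.
y_gold = 3.6607^0.28 ≈ 1.4381.

(a) k_gold ≈ 3.661; (b) y_gold ≈ 1.438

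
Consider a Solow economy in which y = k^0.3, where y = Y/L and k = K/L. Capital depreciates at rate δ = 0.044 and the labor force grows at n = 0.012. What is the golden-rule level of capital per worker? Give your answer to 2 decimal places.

The effective depreciation rate is n + δ = 0.012 + 0.044 = 0.056.
Setting f'(k) = n+δ gives 0.3·k^(0.3−1) = 0.056, hence k_gold = (0.3/0.056)^(1/0.7) ≈ 10.9985.

k_gold ≈ 11.00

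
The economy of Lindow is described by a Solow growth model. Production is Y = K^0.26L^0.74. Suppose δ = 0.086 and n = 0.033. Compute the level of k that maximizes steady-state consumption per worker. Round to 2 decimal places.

Capital per worker breaks even when investment replaces (n + δ)·k; here n + δ = 0.119.
Golden rule sets MPK = n+δ: 0.26·k^(0.26−1) = 0.119, so k_gold = (0.26/0.119)^(1/0.74) ≈ 2.8753.

k_gold ≈ 2.88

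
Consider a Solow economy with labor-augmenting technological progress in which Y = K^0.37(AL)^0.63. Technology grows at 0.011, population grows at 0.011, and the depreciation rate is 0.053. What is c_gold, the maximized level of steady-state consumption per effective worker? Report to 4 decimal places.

Break-even investment rate: n + g + δ = 0.011 + 0.011 + 0.053 = 0.075.
Maximizing c = f(k) − (n+g+δ)·k gives f'(k) = n+g+δ, i.e. 0.37·k^(0.37−1) = 0.075, so k_gold = (0.37/0.075)^(1/0.63) ≈ 12.5957.
y_gold = 12.5957^0.37 ≈ 2.5532.
c_gold = y_gold − (n+g+δ)·k_gold = 2.5532 − 0.075·12.5957 ≈ 1.6085.

c_gold ≈ 1.6085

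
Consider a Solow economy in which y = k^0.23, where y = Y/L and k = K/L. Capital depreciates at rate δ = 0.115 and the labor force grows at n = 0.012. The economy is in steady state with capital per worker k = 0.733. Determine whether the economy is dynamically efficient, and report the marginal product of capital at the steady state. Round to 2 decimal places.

The effective depreciation rate is n + δ = 0.012 + 0.115 = 0.127.
MPK = 0.23·k^(0.23−1) = 0.23·0.733^(-0.77) ≈ 0.2921.
MPK > 0.127, so the economy is dynamically efficient (under-saving).

dynamically efficient; MPK ≈ 0.29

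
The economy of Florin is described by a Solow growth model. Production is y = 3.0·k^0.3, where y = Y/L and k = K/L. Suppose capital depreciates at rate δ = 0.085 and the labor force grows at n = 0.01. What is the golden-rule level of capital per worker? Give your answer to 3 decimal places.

k_gold ≈ 24.833

Break-even investment rate: n + δ = 0.01 + 0.085 = 0.095.
Maximizing c = f(k) − (n+δ)·k gives f'(k) = n+δ, i.e. 0.3·3.0·k^(0.3−1) = 0.095, so k_gold = (0.3·3.0/0.095)^(1/0.7) ≈ 24.8329.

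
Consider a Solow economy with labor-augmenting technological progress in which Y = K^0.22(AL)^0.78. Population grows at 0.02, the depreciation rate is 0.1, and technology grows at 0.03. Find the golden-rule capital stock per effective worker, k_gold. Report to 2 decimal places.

n + g + δ = 0.02 + 0.03 + 0.1 = 0.15.
Setting f'(k) = n+g+δ gives 0.22·k^(0.22−1) = 0.15, hence k_gold = (0.22/0.15)^(1/0.78) ≈ 1.6340.

k_gold ≈ 1.63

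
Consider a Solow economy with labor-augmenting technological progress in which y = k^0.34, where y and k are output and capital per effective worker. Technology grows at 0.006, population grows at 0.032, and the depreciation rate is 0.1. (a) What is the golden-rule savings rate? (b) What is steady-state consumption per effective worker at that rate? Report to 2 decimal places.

(a) s_gold = 0.34; (b) c_gold ≈ 1.05

The effective depreciation rate is n + g + δ = 0.032 + 0.006 + 0.1 = 0.138.
For Cobb-Douglas, s_gold equals capital's share: s_gold = 0.34.
Golden rule sets MPK = n+g+δ: 0.34·k^(0.34−1) = 0.138, so k_gold = (0.34/0.138)^(1/0.66) ≈ 3.9204.
y_gold = 3.9204^0.34 ≈ 1.5912; c_gold = (1−0.34)·y_gold ≈ 1.0502.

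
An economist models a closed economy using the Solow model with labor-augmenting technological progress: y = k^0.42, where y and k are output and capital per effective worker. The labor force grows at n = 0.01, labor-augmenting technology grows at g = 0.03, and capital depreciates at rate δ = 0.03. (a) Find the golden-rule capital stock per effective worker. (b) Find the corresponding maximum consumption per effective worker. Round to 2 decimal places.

(a) k_gold ≈ 21.96; (b) c_gold ≈ 2.12

The effective depreciation rate is n + g + δ = 0.01 + 0.03 + 0.03 = 0.07.
Setting f'(k) = n+g+δ gives 0.42·k^(0.42−1) = 0.07, hence k_gold = (0.42/0.07)^(1/0.58) ≈ 21.9604.
y_gold = 21.9604^0.42 ≈ 3.6601; c_gold = y_gold − 0.07·k_gold ≈ 2.1228.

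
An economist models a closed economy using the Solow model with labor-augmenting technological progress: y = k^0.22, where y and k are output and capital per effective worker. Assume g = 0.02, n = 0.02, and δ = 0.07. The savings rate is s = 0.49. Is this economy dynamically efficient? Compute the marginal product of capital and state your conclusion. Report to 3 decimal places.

n + g + δ = 0.02 + 0.02 + 0.07 = 0.11.
Steady-state k*: s·k^0.22 = 0.11·k gives k* = (0.49/0.11)^(1/0.78) ≈ 6.7889.
MPK = 0.22·6.7889^(-0.78) ≈ 0.0494.
MPK < n+g+δ = 0.11, so the economy is dynamically inefficient (over-saving).

dynamically inefficient; MPK ≈ 0.049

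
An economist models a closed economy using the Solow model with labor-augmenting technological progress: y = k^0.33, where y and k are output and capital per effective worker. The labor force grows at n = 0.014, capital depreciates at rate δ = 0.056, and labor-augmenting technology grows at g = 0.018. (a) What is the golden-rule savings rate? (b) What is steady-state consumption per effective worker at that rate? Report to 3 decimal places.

The effective depreciation rate is n + g + δ = 0.014 + 0.018 + 0.056 = 0.088.
For Cobb-Douglas, s_gold equals capital's share: s_gold = 0.33.
Maximizing c = f(k) − (n+g+δ)·k gives f'(k) = n+g+δ, i.e. 0.33·k^(0.33−1) = 0.088, so k_gold = (0.33/0.088)^(1/0.67) ≈ 7.1906.
y_gold = 7.1906^0.33 ≈ 1.9175; c_gold = (1−0.33)·y_gold ≈ 1.2847.

(a) s_gold = 0.330; (b) c_gold ≈ 1.285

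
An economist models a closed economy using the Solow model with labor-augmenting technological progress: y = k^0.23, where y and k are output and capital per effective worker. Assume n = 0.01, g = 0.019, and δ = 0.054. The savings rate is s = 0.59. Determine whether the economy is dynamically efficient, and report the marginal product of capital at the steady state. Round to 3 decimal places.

Capital per effective worker breaks even when investment replaces (n + g + δ)·k; here n + g + δ = 0.083.
Steady-state k*: s·k^0.23 = 0.083·k gives k* = (0.59/0.083)^(1/0.77) ≈ 12.7703.
MPK = 0.23·12.7703^(-0.77) ≈ 0.0324.
MPK < n+g+δ = 0.083, so the economy is dynamically inefficient (over-saving).

dynamically inefficient; MPK ≈ 0.032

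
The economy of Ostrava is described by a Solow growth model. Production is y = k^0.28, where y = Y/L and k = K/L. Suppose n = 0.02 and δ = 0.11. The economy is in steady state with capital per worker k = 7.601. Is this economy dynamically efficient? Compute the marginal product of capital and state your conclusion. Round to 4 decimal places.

n + δ = 0.02 + 0.11 = 0.13.
MPK = 0.28·k^(0.28−1) = 0.28·7.601^(-0.72) ≈ 0.0650.
MPK < 0.13, so the economy is dynamically inefficient (over-saving).

dynamically inefficient; MPK ≈ 0.0650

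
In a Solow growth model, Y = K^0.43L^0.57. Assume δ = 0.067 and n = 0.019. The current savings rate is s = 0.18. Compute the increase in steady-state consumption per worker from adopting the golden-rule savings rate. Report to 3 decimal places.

Break-even investment rate: n + δ = 0.019 + 0.067 = 0.086.
Current steady state (s = 0.18): k* = (0.18/0.086)^(1/0.57) ≈ 3.6539, y* = 3.6539^0.43 ≈ 1.7458, c* = (1−0.18)·1.7458 ≈ 1.4315.
Golden rule sets MPK = n+δ: 0.43·k^(0.43−1) = 0.086, so k_gold = (0.43/0.086)^(1/0.57) ≈ 16.8369.
y_gold = 16.8369^0.43 ≈ 3.3674, c_gold = y_gold − 0.086·k_gold ≈ 1.9194.
Gain: Δc = 1.9194 − 1.4315 ≈ 0.4879.

Δc ≈ 0.488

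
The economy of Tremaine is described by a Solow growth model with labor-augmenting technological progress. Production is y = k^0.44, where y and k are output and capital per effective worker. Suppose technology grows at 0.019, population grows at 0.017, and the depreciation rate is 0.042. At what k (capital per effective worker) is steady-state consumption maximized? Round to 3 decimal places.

k_gold ≈ 21.964

Break-even investment rate: n + g + δ = 0.017 + 0.019 + 0.042 = 0.078.
Setting f'(k) = n+g+δ gives 0.44·k^(0.44−1) = 0.078, hence k_gold = (0.44/0.078)^(1/0.56) ≈ 21.9640.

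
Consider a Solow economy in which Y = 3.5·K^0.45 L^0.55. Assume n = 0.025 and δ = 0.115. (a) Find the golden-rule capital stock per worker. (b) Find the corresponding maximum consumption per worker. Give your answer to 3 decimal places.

The effective depreciation rate is n + δ = 0.025 + 0.115 = 0.14.
Maximizing c = f(k) − (n+δ)·k gives f'(k) = n+δ, i.e. 0.45·3.5·k^(0.45−1) = 0.14, so k_gold = (0.45·3.5/0.14)^(1/0.55) ≈ 81.5054.
y_gold = 3.5·81.5054^0.45 ≈ 25.3572; c_gold = y_gold − 0.14·k_gold ≈ 13.9465.

(a) k_gold ≈ 81.505; (b) c_gold ≈ 13.946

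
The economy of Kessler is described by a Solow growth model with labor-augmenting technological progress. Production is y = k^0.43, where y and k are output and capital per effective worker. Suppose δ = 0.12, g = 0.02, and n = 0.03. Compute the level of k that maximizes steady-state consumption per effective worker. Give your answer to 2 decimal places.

Break-even investment rate: n + g + δ = 0.03 + 0.02 + 0.12 = 0.17.
At the golden rule the marginal product of capital equals n+g+δ: 0.43·k^(0.43−1) = 0.17. Solving, k_gold = (0.43/0.17)^(1/0.57) ≈ 5.0939.

k_gold ≈ 5.09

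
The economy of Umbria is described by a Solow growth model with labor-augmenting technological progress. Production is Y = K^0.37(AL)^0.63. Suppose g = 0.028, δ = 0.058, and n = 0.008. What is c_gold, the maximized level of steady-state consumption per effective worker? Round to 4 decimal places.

Break-even investment rate: n + g + δ = 0.008 + 0.028 + 0.058 = 0.094.
Maximizing c = f(k) − (n+g+δ)·k gives f'(k) = n+g+δ, i.e. 0.37·k^(0.37−1) = 0.094, so k_gold = (0.37/0.094)^(1/0.63) ≈ 8.8016.
y_gold = 8.8016^0.37 ≈ 2.2361.
c_gold = y_gold − (n+g+δ)·k_gold = 2.2361 − 0.094·8.8016 ≈ 1.4087.

c_gold ≈ 1.4087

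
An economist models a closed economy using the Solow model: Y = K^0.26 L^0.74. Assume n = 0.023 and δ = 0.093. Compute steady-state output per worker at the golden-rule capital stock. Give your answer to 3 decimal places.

Capital per worker breaks even when investment replaces (n + δ)·k; here n + δ = 0.116.
Maximizing c = f(k) − (n+δ)·k gives f'(k) = n+δ, i.e. 0.26·k^(0.26−1) = 0.116, so k_gold = (0.26/0.116)^(1/0.74) ≈ 2.9762.
Output: y_gold = k_gold^0.26 = 2.9762^0.26 ≈ 1.3279.

y_gold ≈ 1.328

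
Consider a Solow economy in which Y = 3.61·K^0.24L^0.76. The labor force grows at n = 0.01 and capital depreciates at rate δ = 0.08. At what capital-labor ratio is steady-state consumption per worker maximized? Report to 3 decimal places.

Capital per worker breaks even when investment replaces (n + δ)·k; here n + δ = 0.09.
Maximizing c = f(k) − (n+δ)·k gives f'(k) = n+δ, i.e. 0.24·3.61·k^(0.24−1) = 0.09, so k_gold = (0.24·3.61/0.09)^(1/0.76) ≈ 19.6810.

k_gold ≈ 19.681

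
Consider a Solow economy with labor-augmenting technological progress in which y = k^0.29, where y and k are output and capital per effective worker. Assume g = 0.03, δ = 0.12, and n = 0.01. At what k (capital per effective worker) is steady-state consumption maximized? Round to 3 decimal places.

n + g + δ = 0.01 + 0.03 + 0.12 = 0.16.
At the golden rule the marginal product of capital equals n+g+δ: 0.29·k^(0.29−1) = 0.16. Solving, k_gold = (0.29/0.16)^(1/0.71) ≈ 2.3109.

k_gold ≈ 2.311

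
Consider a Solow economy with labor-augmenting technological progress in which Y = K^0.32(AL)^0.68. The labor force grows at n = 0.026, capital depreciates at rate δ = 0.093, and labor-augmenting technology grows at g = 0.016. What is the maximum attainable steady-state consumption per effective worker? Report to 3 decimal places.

c_gold ≈ 1.021

n + g + δ = 0.026 + 0.016 + 0.093 = 0.135.
Maximizing c = f(k) − (n+g+δ)·k gives f'(k) = n+g+δ, i.e. 0.32·k^(0.32−1) = 0.135, so k_gold = (0.32/0.135)^(1/0.68) ≈ 3.5580.
y_gold = 3.5580^0.32 ≈ 1.5010.
c_gold = y_gold − (n+g+δ)·k_gold = 1.5010 − 0.135·3.5580 ≈ 1.0207.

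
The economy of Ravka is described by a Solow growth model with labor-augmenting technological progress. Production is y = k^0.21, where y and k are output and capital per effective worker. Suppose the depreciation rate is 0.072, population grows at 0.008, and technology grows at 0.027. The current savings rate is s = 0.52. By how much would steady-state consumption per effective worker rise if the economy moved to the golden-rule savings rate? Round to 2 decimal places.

The effective depreciation rate is n + g + δ = 0.008 + 0.027 + 0.072 = 0.107.
Current steady state (s = 0.52): k* = (0.52/0.107)^(1/0.79) ≈ 7.3984, y* = 7.3984^0.21 ≈ 1.5224, c* = (1−0.52)·1.5224 ≈ 0.7307.
Maximizing c = f(k) − (n+g+δ)·k gives f'(k) = n+g+δ, i.e. 0.21·k^(0.21−1) = 0.107, so k_gold = (0.21/0.107)^(1/0.79) ≈ 2.3479.
y_gold = 2.3479^0.21 ≈ 1.1963, c_gold = y_gold − 0.107·k_gold ≈ 0.9451.
Gain: Δc = 0.9451 − 0.7307 ≈ 0.2143.

Δc ≈ 0.21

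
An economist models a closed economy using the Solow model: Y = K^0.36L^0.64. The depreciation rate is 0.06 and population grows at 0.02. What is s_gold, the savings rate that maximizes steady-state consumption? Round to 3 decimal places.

n + δ = 0.02 + 0.06 = 0.08.
At the golden rule MPK = n+δ, and in any Cobb-Douglas steady state s = (n+δ)·k/y = MPK·k/y = capital's share 0.36.

s_gold = 0.360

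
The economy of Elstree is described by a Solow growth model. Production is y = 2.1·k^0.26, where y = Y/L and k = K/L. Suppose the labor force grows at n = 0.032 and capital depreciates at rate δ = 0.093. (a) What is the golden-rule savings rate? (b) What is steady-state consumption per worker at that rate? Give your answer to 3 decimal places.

(a) s_gold = 0.260; (b) c_gold ≈ 2.609

n + δ = 0.032 + 0.093 = 0.125.
For Cobb-Douglas, s_gold equals capital's share: s_gold = 0.26.
Maximizing c = f(k) − (n+δ)·k gives f'(k) = n+δ, i.e. 0.26·2.1·k^(0.26−1) = 0.125, so k_gold = (0.26·2.1/0.125)^(1/0.74) ≈ 7.3324.
y_gold = 2.1·7.3324^0.26 ≈ 3.5252; c_gold = (1−0.26)·y_gold ≈ 2.6086.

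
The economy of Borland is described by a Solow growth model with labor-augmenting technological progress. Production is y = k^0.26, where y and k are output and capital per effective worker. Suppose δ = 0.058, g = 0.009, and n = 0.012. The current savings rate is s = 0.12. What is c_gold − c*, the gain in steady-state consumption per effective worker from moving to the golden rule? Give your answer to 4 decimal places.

n + g + δ = 0.012 + 0.009 + 0.058 = 0.079.
Current steady state (s = 0.12): k* = (0.12/0.079)^(1/0.74) ≈ 1.7593, y* = 1.7593^0.26 ≈ 1.1582, c* = (1−0.12)·1.1582 ≈ 1.0192.
Setting f'(k) = n+g+δ gives 0.26·k^(0.26−1) = 0.079, hence k_gold = (0.26/0.079)^(1/0.74) ≈ 5.0017.
y_gold = 5.0017^0.26 ≈ 1.5197, c_gold = y_gold − 0.079·k_gold ≈ 1.1246.
Gain: Δc = 1.1246 − 1.0192 ≈ 0.1054.

Δc ≈ 0.1054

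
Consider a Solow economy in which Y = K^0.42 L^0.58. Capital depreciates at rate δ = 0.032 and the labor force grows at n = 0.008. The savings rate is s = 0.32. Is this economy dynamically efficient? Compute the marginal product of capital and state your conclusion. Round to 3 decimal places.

n + δ = 0.008 + 0.032 = 0.04.
Steady-state k*: s·k^0.42 = 0.04·k gives k* = (0.32/0.04)^(1/0.58) ≈ 36.0622.
MPK = 0.42·36.0622^(-0.58) ≈ 0.0525.
MPK > n+δ = 0.04, so the economy is dynamically efficient (under-saving).

dynamically efficient; MPK ≈ 0.052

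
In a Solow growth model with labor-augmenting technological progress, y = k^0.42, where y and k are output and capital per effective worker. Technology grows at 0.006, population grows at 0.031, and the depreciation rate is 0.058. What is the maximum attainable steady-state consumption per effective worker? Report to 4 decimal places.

Capital per effective worker breaks even when investment replaces (n + g + δ)·k; here n + g + δ = 0.095.
Maximizing c = f(k) − (n+g+δ)·k gives f'(k) = n+g+δ, i.e. 0.42·k^(0.42−1) = 0.095, so k_gold = (0.42/0.095)^(1/0.58) ≈ 12.9711.
y_gold = 12.9711^0.42 ≈ 2.9339.
c_gold = y_gold − (n+g+δ)·k_gold = 2.9339 − 0.095·12.9711 ≈ 1.7017.

c_gold ≈ 1.7017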